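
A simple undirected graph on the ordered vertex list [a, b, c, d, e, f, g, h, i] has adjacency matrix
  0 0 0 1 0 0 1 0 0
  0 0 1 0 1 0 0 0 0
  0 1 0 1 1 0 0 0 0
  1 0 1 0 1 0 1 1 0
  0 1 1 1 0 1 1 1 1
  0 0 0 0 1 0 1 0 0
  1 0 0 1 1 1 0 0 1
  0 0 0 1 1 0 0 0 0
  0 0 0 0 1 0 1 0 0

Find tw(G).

A width-2 tree decomposition is:
Bags: B1 = {d, e, h}  B2 = {c, d, e}  B3 = {b, c, e}  B4 = {d, e, g}  B5 = {e, f, g}  B6 = {a, d, g}  B7 = {e, g, i}
Tree: B1–B2, B2–B3, B1–B4, B4–B5, B4–B6, B5–B7
Each bag holds 3 vertices, so the decomposition has width 2, which upper-bounds the treewidth. For the lower bound, the 3 vertices {d, e, g} are pairwise adjacent, and any tree decomposition puts a clique entirely inside one bag — forcing width ≥ 2. Combining the bounds, tw(G) = 2.

2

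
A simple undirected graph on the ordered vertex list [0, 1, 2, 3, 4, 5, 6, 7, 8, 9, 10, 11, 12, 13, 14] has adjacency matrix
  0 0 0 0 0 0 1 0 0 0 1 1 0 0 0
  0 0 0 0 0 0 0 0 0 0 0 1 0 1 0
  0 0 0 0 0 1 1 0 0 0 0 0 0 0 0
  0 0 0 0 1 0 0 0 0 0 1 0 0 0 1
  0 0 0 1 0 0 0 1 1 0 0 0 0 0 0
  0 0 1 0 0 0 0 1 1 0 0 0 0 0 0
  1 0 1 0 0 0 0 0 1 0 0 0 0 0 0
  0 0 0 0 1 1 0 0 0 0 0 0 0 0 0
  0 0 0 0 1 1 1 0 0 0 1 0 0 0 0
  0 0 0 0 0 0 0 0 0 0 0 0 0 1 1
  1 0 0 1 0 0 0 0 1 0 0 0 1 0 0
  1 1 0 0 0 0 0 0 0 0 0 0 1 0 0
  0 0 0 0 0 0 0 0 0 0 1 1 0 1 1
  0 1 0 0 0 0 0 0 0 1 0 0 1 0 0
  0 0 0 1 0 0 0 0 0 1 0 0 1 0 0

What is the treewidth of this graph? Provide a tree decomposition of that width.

Treewidth 3.
One such decomposition:
Bags: B1 = {1, 9, 13, 14}  B2 = {1, 12, 13, 14}  B3 = {1, 11, 12, 14}  B4 = {3, 11, 12, 14}  B5 = {3, 10, 11, 12}  B6 = {0, 3, 10, 11}  B7 = {0, 3, 4, 10}  B8 = {0, 4, 8, 10}  B9 = {0, 4, 6, 8}  B10 = {4, 6, 7, 8}  B11 = {5, 6, 7, 8}  B12 = {2, 5, 6, 7}
Tree: B1–B2, B2–B3, B3–B4, B4–B5, B5–B6, B6–B7, B7–B8, B8–B9, B9–B10, B10–B11, B11–B12

Each bag holds 4 vertices, so the decomposition has width 3, which upper-bounds the treewidth. For the lower bound: the 4 vertex sets {1,9,13}, {14}, {12}, {0,3,10,11} are disjoint, each induces a connected subgraph, and every pair is joined by at least one edge of G. Contracting each set to a single vertex therefore yields K_{4} as a minor, and since treewidth is minor-monotone, tw(G) ≥ tw(K_{4}) = 3. The upper and lower bounds meet at 3, so that is the treewidth.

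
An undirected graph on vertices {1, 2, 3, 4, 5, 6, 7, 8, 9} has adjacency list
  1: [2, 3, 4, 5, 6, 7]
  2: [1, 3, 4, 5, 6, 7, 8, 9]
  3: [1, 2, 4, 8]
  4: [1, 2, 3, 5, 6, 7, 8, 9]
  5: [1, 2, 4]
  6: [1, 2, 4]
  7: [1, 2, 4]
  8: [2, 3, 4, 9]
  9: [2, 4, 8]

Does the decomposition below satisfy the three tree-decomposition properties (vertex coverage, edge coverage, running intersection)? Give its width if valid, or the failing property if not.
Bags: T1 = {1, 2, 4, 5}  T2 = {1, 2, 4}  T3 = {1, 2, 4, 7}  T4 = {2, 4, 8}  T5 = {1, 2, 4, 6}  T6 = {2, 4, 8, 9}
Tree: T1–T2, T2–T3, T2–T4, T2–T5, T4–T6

No — vertex 3 appears in no bag.

A tree decomposition must satisfy three properties: every vertex lies in some bag; for every edge, both endpoints lie together in some bag; and for every vertex, the bags containing it form a connected subtree. Here vertex 3 appears in no bag, so the decomposition is invalid.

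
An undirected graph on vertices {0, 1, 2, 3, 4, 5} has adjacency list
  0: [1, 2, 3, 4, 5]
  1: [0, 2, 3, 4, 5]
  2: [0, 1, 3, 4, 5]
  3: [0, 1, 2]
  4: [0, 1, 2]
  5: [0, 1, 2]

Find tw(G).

3

A width-3 tree decomposition is:
Bags: B1 = {0, 1, 2, 4}  B2 = {0, 1, 2, 3}  B3 = {0, 1, 2, 5}
Tree: B1–B2, B2–B3
The largest bag has 4 vertices, giving width 3; this decomposition certifies tw(G) ≤ 3. On the other hand G contains the 4-clique {0, 1, 2, 3}. A clique must lie in a single bag of any decomposition, so no decomposition can have width below 3. Hence tw(G) = 3 exactly.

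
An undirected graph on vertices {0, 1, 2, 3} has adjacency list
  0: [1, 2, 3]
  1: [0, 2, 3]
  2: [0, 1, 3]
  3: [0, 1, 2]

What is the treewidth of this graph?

3

A width-3 tree decomposition is:
Bags: B1 = {0, 1, 2, 3}
Tree: (single bag)
A single bag containing all 4 vertices is trivially a valid decomposition of width 3. On the other hand G contains the 4-clique {0, 1, 2, 3}. A clique must lie in a single bag of any decomposition, so no decomposition can have width below 3. Hence tw(G) = 3 exactly.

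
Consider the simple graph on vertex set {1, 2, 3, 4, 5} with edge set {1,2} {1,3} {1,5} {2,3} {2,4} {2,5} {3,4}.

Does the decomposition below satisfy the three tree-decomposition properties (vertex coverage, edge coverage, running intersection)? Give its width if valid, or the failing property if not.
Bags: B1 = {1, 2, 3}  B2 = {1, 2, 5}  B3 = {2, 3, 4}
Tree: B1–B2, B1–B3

Yes; width 2.

Checking the three conditions: (i) the bags cover all of {1, 2, 3, 4, 5}; (ii) for each edge, some bag contains both endpoints; (iii) the bags containing any fixed vertex form a subtree. All hold, so the decomposition is valid with width 3 − 1 = 2.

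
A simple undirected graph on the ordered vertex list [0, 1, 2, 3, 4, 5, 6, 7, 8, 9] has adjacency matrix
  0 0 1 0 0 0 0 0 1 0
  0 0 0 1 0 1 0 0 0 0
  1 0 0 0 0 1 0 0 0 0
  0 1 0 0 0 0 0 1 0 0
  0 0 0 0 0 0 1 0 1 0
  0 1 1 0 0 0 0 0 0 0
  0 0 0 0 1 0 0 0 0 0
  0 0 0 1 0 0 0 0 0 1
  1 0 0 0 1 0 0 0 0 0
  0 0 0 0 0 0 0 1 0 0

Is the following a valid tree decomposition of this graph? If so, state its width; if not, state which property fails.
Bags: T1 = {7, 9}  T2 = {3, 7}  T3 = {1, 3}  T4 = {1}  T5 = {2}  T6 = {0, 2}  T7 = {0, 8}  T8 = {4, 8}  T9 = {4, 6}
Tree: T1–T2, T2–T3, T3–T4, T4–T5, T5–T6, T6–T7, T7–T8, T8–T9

A tree decomposition must satisfy three properties: every vertex lies in some bag; for every edge, both endpoints lie together in some bag; and for every vertex, the bags containing it form a connected subtree. Here vertex 5 appears in no bag, so the decomposition is invalid.

No — vertex 5 appears in no bag.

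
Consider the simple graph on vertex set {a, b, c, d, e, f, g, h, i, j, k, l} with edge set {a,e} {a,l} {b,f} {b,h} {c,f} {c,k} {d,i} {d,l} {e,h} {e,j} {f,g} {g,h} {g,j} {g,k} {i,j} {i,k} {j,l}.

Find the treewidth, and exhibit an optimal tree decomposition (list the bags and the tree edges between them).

Treewidth 3.
One optimal decomposition is:
Bags: B1 = {b, c, f, k}  B2 = {b, f, g, k}  B3 = {b, g, h, k}  B4 = {g, h, i, k}  B5 = {g, h, i, j}  B6 = {e, h, i, j}  B7 = {d, e, i, j}  B8 = {d, e, j, l}  B9 = {a, d, e, l}
Tree: B1–B2, B2–B3, B3–B4, B4–B5, B5–B6, B6–B7, B7–B8, B8–B9

Each bag holds 4 vertices, so the decomposition has width 3, which upper-bounds the treewidth. For the lower bound: the 4 vertex sets {b,c,f}, {k}, {g}, {e,h,i,j} are disjoint, each induces a connected subgraph, and every pair is joined by at least one edge of G. Contracting each set to a single vertex therefore yields K_{4} as a minor, and since treewidth is minor-monotone, tw(G) ≥ tw(K_{4}) = 3. Therefore the treewidth is 3.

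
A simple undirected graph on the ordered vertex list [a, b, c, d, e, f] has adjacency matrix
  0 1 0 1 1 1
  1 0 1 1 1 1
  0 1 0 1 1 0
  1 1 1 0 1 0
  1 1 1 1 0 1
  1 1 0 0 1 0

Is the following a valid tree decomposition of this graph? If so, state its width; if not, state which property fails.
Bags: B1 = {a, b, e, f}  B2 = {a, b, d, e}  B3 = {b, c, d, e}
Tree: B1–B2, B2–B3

Yes; width 3.

Every vertex of G appears in some bag (union = {a, b, c, d, e, f}); every edge is covered by a bag; and for each vertex v the set of bags containing v is connected in the bag tree. The decomposition is therefore valid. The largest bag has 4 vertices, so the width is 3.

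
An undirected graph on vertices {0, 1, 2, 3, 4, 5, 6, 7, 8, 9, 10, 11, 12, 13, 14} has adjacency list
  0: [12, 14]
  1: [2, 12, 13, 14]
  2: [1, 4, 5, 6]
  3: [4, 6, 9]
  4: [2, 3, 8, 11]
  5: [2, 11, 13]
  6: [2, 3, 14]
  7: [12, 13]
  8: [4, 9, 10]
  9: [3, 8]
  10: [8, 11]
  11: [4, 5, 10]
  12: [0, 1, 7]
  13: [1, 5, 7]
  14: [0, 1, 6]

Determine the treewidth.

A width-3 tree decomposition is:
Bags: B1 = {0, 7, 12, 13}  B2 = {0, 1, 12, 13}  B3 = {0, 1, 13, 14}  B4 = {1, 5, 13, 14}  B5 = {1, 2, 5, 14}  B6 = {2, 5, 6, 14}  B7 = {2, 5, 6, 11}  B8 = {2, 4, 6, 11}  B9 = {3, 4, 6, 11}  B10 = {3, 4, 10, 11}  B11 = {3, 4, 8, 10}  B12 = {3, 8, 9, 10}
Tree: B1–B2, B2–B3, B3–B4, B4–B5, B5–B6, B6–B7, B7–B8, B8–B9, B9–B10, B10–B11, B11–B12
Each bag holds 4 vertices, so the decomposition has width 3, which upper-bounds the treewidth. For the lower bound: the 4 vertex sets {0,7,12}, {13}, {1}, {2,5,6,14} are disjoint, each induces a connected subgraph, and every pair is joined by at least one edge of G. Contracting each set to a single vertex therefore yields K_{4} as a minor, and since treewidth is minor-monotone, tw(G) ≥ tw(K_{4}) = 3. The upper and lower bounds meet at 3, so that is the treewidth.

3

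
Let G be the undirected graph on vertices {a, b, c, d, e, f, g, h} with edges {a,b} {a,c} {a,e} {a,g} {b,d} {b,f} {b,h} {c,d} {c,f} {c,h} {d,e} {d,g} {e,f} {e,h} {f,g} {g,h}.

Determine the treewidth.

4

A width-4 tree decomposition is:
Bags: B1 = {a, d, e, f, h}  B2 = {a, b, d, f, h}  B3 = {a, d, f, g, h}  B4 = {a, c, d, f, h}
Tree: B1–B2, B2–B3, B3–B4
Each bag holds 5 vertices, so the decomposition has width 4, which upper-bounds the treewidth. For the lower bound: the 5 vertex sets {e,h}, {b,f}, {a,g}, {d}, {c} are disjoint, each induces a connected subgraph, and every pair is joined by at least one edge of G. Contracting each set to a single vertex therefore yields K_{5} as a minor, and since treewidth is minor-monotone, tw(G) ≥ tw(K_{5}) = 4. Combining the bounds, tw(G) = 4.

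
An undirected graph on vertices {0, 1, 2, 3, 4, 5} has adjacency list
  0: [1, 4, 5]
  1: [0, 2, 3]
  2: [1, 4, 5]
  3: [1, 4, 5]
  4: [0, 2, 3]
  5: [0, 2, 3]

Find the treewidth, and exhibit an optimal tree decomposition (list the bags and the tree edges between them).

The largest bag has 4 vertices, giving width 3; this decomposition certifies tw(G) ≤ 3. For the lower bound: the 4 vertex sets {0,1}, {3,5}, {4}, {2} are disjoint, each induces a connected subgraph, and every pair is joined by at least one edge of G. Contracting each set to a single vertex therefore yields K_{4} as a minor, and since treewidth is minor-monotone, tw(G) ≥ tw(K_{4}) = 3. The upper and lower bounds meet at 3, so that is the treewidth.

Treewidth 3.
Bags: B1 = {0, 1, 4, 5}  B2 = {1, 3, 4, 5}  B3 = {1, 2, 4, 5}
Tree: B1–B2, B2–B3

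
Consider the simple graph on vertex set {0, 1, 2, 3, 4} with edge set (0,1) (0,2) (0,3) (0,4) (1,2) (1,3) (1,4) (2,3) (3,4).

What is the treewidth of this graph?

A width-3 tree decomposition is:
Bags: B1 = {0, 1, 2, 3}  B2 = {0, 1, 3, 4}
Tree: B1–B2
Each bag holds 4 vertices, so the decomposition has width 3, which upper-bounds the treewidth. For the lower bound, the 4 vertices {0, 1, 2, 3} are pairwise adjacent, and any tree decomposition puts a clique entirely inside one bag — forcing width ≥ 3. The upper and lower bounds meet at 3, so that is the treewidth.

3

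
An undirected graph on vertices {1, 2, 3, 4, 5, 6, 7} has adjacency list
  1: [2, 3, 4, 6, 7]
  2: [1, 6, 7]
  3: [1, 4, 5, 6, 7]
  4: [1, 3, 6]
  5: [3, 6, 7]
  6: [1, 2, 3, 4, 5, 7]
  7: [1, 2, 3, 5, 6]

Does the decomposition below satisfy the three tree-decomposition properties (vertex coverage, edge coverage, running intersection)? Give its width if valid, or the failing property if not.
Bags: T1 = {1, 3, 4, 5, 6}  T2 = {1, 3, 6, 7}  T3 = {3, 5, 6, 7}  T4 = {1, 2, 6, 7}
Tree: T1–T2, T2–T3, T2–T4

A tree decomposition must satisfy three properties: every vertex lies in some bag; for every edge, both endpoints lie together in some bag; and for every vertex, the bags containing it form a connected subtree. Here bags containing vertex 5 are not connected in the tree, so the decomposition is invalid.

No — bags containing vertex 5 are not connected in the tree.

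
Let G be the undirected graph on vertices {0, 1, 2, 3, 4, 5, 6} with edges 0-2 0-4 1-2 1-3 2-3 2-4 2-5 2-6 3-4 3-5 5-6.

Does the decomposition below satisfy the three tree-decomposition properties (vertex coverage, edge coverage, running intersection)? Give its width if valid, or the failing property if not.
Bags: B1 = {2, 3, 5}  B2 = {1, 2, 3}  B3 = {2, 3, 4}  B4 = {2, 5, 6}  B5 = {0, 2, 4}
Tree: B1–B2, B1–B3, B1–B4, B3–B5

Yes; width 2.

Every vertex of G appears in some bag (union = {0, 1, 2, 3, 4, 5, 6}); every edge is covered by a bag; and for each vertex v the set of bags containing v is connected in the bag tree. The decomposition is therefore valid. The largest bag has 3 vertices, so the width is 2.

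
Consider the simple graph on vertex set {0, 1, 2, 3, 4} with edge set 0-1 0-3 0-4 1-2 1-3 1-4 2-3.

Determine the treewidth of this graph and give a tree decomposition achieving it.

Treewidth 2.
Bags: B1 = {0, 1, 3}  B2 = {0, 1, 4}  B3 = {1, 2, 3}
Tree: B1–B2, B1–B3

Each bag holds 3 vertices, so the decomposition has width 2, which upper-bounds the treewidth. On the other hand G contains the 3-clique {0, 1, 3}. A clique must lie in a single bag of any decomposition, so no decomposition can have width below 2. Therefore the treewidth is 2.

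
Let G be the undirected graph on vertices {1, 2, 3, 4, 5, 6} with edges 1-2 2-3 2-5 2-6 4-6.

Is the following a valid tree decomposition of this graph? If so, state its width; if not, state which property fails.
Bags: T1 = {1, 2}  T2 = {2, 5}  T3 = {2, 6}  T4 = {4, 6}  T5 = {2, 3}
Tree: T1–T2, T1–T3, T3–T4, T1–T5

Yes; width 1.

Every vertex of G appears in some bag (union = {1, 2, 3, 4, 5, 6}); every edge is covered by a bag; and for each vertex v the set of bags containing v is connected in the bag tree. The decomposition is therefore valid. The largest bag has 2 vertices, so the width is 1.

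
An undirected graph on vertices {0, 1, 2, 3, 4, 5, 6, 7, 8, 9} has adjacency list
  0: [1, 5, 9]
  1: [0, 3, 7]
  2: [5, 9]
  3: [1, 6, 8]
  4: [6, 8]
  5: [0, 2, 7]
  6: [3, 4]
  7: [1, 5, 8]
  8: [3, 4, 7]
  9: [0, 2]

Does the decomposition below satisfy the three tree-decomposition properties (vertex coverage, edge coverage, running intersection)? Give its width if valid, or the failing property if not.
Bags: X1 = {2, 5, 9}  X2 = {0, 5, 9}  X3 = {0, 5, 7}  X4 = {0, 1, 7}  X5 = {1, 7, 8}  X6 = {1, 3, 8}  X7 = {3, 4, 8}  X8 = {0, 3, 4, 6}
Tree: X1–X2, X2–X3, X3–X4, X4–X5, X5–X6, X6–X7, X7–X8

A tree decomposition must satisfy three properties: every vertex lies in some bag; for every edge, both endpoints lie together in some bag; and for every vertex, the bags containing it form a connected subtree. Here bags containing vertex 0 are not connected in the tree, so the decomposition is invalid.

No — bags containing vertex 0 are not connected in the tree.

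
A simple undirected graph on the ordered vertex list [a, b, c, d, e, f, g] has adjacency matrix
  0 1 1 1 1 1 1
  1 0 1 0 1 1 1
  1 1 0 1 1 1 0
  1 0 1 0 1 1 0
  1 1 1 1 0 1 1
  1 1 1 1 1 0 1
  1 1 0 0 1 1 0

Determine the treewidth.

A width-4 tree decomposition is:
Bags: B1 = {a, b, c, e, f}  B2 = {a, b, e, f, g}  B3 = {a, c, d, e, f}
Tree: B1–B2, B1–B3
Each bag holds 5 vertices, so the decomposition has width 4, which upper-bounds the treewidth. For the lower bound, the 5 vertices {a, b, e, f, g} are pairwise adjacent, and any tree decomposition puts a clique entirely inside one bag — forcing width ≥ 4. The upper and lower bounds meet at 4, so that is the treewidth.

4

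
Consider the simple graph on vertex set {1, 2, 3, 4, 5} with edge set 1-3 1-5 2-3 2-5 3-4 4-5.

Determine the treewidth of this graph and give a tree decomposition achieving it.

The largest bag has 3 vertices, giving width 2; this decomposition certifies tw(G) ≤ 2. For the lower bound, G contains the cycle 3–2–5–4–3, so G is not a forest; only forests have treewidth ≤ 1, hence tw(G) ≥ 2. The upper and lower bounds meet at 2, so that is the treewidth.

Treewidth 2.
One optimal decomposition is:
Bags: B1 = {2, 3, 5}  B2 = {3, 4, 5}  B3 = {1, 3, 5}
Tree: B1–B2, B2–B3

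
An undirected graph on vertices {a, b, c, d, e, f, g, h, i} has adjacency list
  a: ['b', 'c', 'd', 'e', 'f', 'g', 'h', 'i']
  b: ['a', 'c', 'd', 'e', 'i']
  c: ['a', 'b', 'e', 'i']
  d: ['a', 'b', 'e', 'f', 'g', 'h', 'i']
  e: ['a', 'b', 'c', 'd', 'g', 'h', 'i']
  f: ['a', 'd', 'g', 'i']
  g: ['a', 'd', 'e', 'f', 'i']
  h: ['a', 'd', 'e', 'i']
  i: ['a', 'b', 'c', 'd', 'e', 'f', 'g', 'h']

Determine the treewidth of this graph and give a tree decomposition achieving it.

The largest bag has 5 vertices, giving width 4; this decomposition certifies tw(G) ≤ 4. For the lower bound, the 5 vertices {a, d, e, g, i} are pairwise adjacent, and any tree decomposition puts a clique entirely inside one bag — forcing width ≥ 4. The upper and lower bounds meet at 4, so that is the treewidth.

Treewidth 4.
One such decomposition:
Bags: B1 = {a, d, e, g, i}  B2 = {a, b, d, e, i}  B3 = {a, b, c, e, i}  B4 = {a, d, e, h, i}  B5 = {a, d, f, g, i}
Tree: B1–B2, B2–B3, B1–B4, B1–B5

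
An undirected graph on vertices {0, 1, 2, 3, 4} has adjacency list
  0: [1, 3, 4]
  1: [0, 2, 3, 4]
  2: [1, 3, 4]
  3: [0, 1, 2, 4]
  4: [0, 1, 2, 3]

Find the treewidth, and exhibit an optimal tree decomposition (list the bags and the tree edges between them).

Each bag holds 4 vertices, so the decomposition has width 3, which upper-bounds the treewidth. Conversely, {0, 1, 3, 4} is a clique of size 4, and the vertices of any clique must share a bag in every tree decomposition; so some bag has ≥ 4 vertices and tw(G) ≥ 3. Therefore the treewidth is 3.

Treewidth 3.
One such decomposition:
Bags: B1 = {0, 1, 3, 4}  B2 = {1, 2, 3, 4}
Tree: B1–B2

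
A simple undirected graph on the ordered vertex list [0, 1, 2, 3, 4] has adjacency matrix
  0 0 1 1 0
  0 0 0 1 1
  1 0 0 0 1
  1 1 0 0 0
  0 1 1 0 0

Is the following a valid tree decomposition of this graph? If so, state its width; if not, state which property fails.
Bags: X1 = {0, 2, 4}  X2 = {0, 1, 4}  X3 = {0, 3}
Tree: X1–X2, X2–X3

A tree decomposition must satisfy three properties: every vertex lies in some bag; for every edge, both endpoints lie together in some bag; and for every vertex, the bags containing it form a connected subtree. Here edge (1,3) lies in no bag, so the decomposition is invalid.

No — edge (1,3) lies in no bag.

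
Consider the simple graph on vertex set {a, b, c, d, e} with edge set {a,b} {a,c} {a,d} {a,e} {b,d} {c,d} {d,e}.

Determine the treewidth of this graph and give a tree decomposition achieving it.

Treewidth 2.
One optimal decomposition is:
Bags: B1 = {a, d, e}  B2 = {a, c, d}  B3 = {a, b, d}
Tree: B1–B2, B1–B3

Each bag holds 3 vertices, so the decomposition has width 2, which upper-bounds the treewidth. On the other hand G contains the 3-clique {a, d, e}. A clique must lie in a single bag of any decomposition, so no decomposition can have width below 2. Therefore the treewidth is 2.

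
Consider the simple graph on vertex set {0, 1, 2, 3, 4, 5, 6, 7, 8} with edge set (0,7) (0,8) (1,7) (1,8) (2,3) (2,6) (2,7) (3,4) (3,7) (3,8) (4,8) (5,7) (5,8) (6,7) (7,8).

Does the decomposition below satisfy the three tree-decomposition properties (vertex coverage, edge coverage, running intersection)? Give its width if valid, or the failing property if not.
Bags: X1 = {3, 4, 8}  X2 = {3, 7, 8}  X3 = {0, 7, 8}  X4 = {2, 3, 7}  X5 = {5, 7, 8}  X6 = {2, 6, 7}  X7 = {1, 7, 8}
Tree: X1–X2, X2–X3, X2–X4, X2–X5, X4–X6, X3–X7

Vertex coverage: the bags together contain {0, 1, 2, 3, 4, 5, 6, 7, 8}, the full vertex set. Edge coverage: each edge of G has both endpoints in at least one bag. Running intersection: for every vertex, the bags containing it form a connected subtree. All three properties hold, so this is a valid tree decomposition of width max|bag| − 1 = 2, and hence tw(G) ≤ 2.

Yes; width 2.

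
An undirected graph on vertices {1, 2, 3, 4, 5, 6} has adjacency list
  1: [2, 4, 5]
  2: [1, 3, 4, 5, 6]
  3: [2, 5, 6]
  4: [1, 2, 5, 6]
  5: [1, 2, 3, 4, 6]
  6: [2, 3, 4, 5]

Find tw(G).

3

A width-3 tree decomposition is:
Bags: B1 = {1, 2, 4, 5}  B2 = {2, 4, 5, 6}  B3 = {2, 3, 5, 6}
Tree: B1–B2, B2–B3
Every bag has size at most 4, so the width is 4 − 1 = 3 and tw(G) ≤ 3. For the lower bound, the 4 vertices {2, 3, 5, 6} are pairwise adjacent, and any tree decomposition puts a clique entirely inside one bag — forcing width ≥ 3. Combining the bounds, tw(G) = 3.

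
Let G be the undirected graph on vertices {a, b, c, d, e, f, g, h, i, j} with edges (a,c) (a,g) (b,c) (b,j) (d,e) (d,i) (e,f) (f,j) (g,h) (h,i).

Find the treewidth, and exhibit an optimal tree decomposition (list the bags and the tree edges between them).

Treewidth 2.
Bags: B1 = {b, c, j}  B2 = {a, c, j}  B3 = {a, g, j}  B4 = {g, h, j}  B5 = {h, i, j}  B6 = {d, i, j}  B7 = {d, e, j}  B8 = {e, f, j}
Tree: B1–B2, B2–B3, B3–B4, B4–B5, B5–B6, B6–B7, B7–B8

The largest bag has 3 vertices, giving width 2; this decomposition certifies tw(G) ≤ 2. For the lower bound, G contains the cycle j–b–c–a–g–h–i–d–e–f–j, so G is not a forest; only forests have treewidth ≤ 1, hence tw(G) ≥ 2. Combining the bounds, tw(G) = 2.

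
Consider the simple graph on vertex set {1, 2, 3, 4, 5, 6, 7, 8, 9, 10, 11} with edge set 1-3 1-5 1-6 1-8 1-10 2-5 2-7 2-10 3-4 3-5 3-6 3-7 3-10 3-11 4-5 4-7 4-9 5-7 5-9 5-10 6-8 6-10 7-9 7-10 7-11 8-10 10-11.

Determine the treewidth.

3

A width-3 tree decomposition is:
Bags: B1 = {3, 7, 10, 11}  B2 = {3, 5, 7, 10}  B3 = {1, 3, 5, 10}  B4 = {1, 3, 6, 10}  B5 = {3, 4, 5, 7}  B6 = {4, 5, 7, 9}  B7 = {1, 6, 8, 10}  B8 = {2, 5, 7, 10}
Tree: B1–B2, B2–B3, B3–B4, B2–B5, B5–B6, B4–B7, B2–B8
Each bag holds 4 vertices, so the decomposition has width 3, which upper-bounds the treewidth. For the lower bound, the 4 vertices {4, 5, 7, 9} are pairwise adjacent, and any tree decomposition puts a clique entirely inside one bag — forcing width ≥ 3. Therefore the treewidth is 3.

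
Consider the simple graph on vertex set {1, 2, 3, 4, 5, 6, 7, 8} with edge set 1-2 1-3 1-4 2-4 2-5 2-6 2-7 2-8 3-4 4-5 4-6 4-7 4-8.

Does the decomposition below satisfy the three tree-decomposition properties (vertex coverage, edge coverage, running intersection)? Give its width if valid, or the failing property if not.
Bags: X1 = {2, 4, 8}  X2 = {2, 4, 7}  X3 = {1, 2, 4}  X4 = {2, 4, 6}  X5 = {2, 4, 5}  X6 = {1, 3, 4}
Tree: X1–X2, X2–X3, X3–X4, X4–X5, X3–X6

Checking the three conditions: (i) the bags cover all of {1, 2, 3, 4, 5, 6, 7, 8}; (ii) for each edge, some bag contains both endpoints; (iii) the bags containing any fixed vertex form a subtree. All hold, so the decomposition is valid with width 3 − 1 = 2.

Yes; width 2.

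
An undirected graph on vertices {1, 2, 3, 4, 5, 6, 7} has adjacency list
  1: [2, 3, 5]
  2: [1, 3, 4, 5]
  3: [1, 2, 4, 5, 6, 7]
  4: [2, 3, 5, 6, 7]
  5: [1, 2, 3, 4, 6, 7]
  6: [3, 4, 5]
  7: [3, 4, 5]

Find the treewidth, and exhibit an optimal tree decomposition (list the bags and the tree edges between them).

Every bag has size at most 4, so the width is 4 − 1 = 3 and tw(G) ≤ 3. Conversely, {1, 2, 3, 5} is a clique of size 4, and the vertices of any clique must share a bag in every tree decomposition; so some bag has ≥ 4 vertices and tw(G) ≥ 3. Combining the bounds, tw(G) = 3.

Treewidth 3.
One such decomposition:
Bags: B1 = {2, 3, 4, 5}  B2 = {1, 2, 3, 5}  B3 = {3, 4, 5, 6}  B4 = {3, 4, 5, 7}
Tree: B1–B2, B1–B3, B3–B4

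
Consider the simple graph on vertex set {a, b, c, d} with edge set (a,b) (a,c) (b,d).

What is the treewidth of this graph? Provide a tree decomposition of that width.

Every bag has size at most 2, so the width is 2 − 1 = 1 and tw(G) ≤ 1. G has an edge, so its treewidth is at least 1. The upper and lower bounds meet at 1, so that is the treewidth.

Treewidth 1.
One such decomposition:
Bags: B1 = {a, c}  B2 = {a, b}  B3 = {b, d}
Tree: B1–B2, B2–B3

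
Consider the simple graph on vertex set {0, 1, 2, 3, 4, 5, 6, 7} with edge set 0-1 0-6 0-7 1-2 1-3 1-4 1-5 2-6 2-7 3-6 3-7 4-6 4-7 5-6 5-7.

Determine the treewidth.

3

A width-3 tree decomposition is:
Bags: B1 = {1, 4, 6, 7}  B2 = {1, 5, 6, 7}  B3 = {0, 1, 6, 7}  B4 = {1, 3, 6, 7}  B5 = {1, 2, 6, 7}
Tree: B1–B2, B2–B3, B3–B4, B4–B5
Every bag has size at most 4, so the width is 4 − 1 = 3 and tw(G) ≤ 3. For the lower bound: the 4 vertex sets {1,4}, {5,6}, {7}, {0} are disjoint, each induces a connected subgraph, and every pair is joined by at least one edge of G. Contracting each set to a single vertex therefore yields K_{4} as a minor, and since treewidth is minor-monotone, tw(G) ≥ tw(K_{4}) = 3. Therefore the treewidth is 3.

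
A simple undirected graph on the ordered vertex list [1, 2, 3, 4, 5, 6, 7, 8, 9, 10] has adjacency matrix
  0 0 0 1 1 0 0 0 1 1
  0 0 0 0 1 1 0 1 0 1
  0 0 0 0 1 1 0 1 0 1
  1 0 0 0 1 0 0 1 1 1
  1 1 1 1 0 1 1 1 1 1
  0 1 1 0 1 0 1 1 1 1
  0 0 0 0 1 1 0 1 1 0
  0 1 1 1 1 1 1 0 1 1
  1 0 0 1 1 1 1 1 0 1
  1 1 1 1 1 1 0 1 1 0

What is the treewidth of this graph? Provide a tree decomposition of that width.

The largest bag has 5 vertices, giving width 4; this decomposition certifies tw(G) ≤ 4. Conversely, {4, 5, 8, 9, 10} is a clique of size 5, and the vertices of any clique must share a bag in every tree decomposition; so some bag has ≥ 5 vertices and tw(G) ≥ 4. Hence tw(G) = 4 exactly.

Treewidth 4.
One such decomposition:
Bags: B1 = {3, 5, 6, 8, 10}  B2 = {5, 6, 8, 9, 10}  B3 = {4, 5, 8, 9, 10}  B4 = {2, 5, 6, 8, 10}  B5 = {5, 6, 7, 8, 9}  B6 = {1, 4, 5, 9, 10}
Tree: B1–B2, B2–B3, B1–B4, B2–B5, B3–B6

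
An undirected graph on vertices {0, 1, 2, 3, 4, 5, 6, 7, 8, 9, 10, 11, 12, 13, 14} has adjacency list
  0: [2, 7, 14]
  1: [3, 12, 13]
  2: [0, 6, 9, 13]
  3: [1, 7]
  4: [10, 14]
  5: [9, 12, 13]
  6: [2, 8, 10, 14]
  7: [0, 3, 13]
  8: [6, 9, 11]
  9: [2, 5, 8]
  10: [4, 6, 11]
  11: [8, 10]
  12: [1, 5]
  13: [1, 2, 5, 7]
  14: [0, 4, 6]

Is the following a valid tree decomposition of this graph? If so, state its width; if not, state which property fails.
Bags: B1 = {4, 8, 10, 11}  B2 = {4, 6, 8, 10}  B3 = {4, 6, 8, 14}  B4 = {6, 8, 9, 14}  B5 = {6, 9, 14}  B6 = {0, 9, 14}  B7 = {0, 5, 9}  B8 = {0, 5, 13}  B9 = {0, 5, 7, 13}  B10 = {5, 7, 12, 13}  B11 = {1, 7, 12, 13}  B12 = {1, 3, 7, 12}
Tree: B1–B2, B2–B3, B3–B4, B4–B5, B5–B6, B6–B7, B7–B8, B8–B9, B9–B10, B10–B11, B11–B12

No — vertex 2 appears in no bag.

A tree decomposition must satisfy three properties: every vertex lies in some bag; for every edge, both endpoints lie together in some bag; and for every vertex, the bags containing it form a connected subtree. Here vertex 2 appears in no bag, so the decomposition is invalid.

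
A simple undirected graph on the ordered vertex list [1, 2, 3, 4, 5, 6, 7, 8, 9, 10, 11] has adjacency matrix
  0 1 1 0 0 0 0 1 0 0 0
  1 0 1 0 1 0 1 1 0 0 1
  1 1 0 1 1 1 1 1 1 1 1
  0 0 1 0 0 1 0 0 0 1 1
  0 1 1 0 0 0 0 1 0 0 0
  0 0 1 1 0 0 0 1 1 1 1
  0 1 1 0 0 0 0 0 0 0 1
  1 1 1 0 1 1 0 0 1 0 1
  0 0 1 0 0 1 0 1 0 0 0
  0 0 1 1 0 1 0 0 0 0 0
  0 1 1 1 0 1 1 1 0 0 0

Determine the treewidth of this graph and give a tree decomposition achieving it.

Treewidth 3.
One such decomposition:
Bags: B1 = {3, 6, 8, 11}  B2 = {2, 3, 8, 11}  B3 = {1, 2, 3, 8}  B4 = {3, 6, 8, 9}  B5 = {2, 3, 7, 11}  B6 = {2, 3, 5, 8}  B7 = {3, 4, 6, 11}  B8 = {3, 4, 6, 10}
Tree: B1–B2, B2–B3, B1–B4, B2–B5, B3–B6, B1–B7, B7–B8

Each bag holds 4 vertices, so the decomposition has width 3, which upper-bounds the treewidth. On the other hand G contains the 4-clique {3, 6, 8, 9}. A clique must lie in a single bag of any decomposition, so no decomposition can have width below 3. Combining the bounds, tw(G) = 3.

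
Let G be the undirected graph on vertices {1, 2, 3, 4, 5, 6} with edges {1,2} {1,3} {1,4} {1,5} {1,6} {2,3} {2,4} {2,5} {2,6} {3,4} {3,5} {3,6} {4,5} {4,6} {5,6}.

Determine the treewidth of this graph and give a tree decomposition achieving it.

Treewidth 5.
Bags: B1 = {1, 2, 3, 4, 5, 6}
Tree: (single bag)

With just one bag of size 6, the width is 6 − 1 = 5, so tw(G) ≤ 5. For the lower bound, the 6 vertices {1, 2, 3, 4, 5, 6} are pairwise adjacent, and any tree decomposition puts a clique entirely inside one bag — forcing width ≥ 5. Hence tw(G) = 5 exactly.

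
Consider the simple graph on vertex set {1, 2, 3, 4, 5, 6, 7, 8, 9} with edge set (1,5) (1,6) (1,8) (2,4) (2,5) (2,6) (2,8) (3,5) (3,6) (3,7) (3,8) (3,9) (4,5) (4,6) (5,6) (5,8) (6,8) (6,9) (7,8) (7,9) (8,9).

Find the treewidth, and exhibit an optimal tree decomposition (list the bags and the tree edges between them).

The largest bag has 4 vertices, giving width 3; this decomposition certifies tw(G) ≤ 3. For the lower bound, the 4 vertices {3, 6, 8, 9} are pairwise adjacent, and any tree decomposition puts a clique entirely inside one bag — forcing width ≥ 3. The upper and lower bounds meet at 3, so that is the treewidth.

Treewidth 3.
One optimal decomposition is:
Bags: B1 = {3, 5, 6, 8}  B2 = {3, 6, 8, 9}  B3 = {1, 5, 6, 8}  B4 = {2, 5, 6, 8}  B5 = {3, 7, 8, 9}  B6 = {2, 4, 5, 6}
Tree: B1–B2, B1–B3, B1–B4, B2–B5, B4–B6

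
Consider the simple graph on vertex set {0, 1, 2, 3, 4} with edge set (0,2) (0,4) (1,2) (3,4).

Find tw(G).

A width-1 tree decomposition is:
Bags: B1 = {3, 4}  B2 = {0, 4}  B3 = {0, 2}  B4 = {1, 2}
Tree: B1–B2, B2–B3, B3–B4
Each bag holds 2 vertices, so the decomposition has width 1, which upper-bounds the treewidth. G has an edge, so its treewidth is at least 1. The upper and lower bounds meet at 1, so that is the treewidth.

1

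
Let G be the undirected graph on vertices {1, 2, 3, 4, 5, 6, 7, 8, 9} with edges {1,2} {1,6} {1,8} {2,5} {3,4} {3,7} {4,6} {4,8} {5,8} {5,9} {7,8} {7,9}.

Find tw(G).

3

A width-3 tree decomposition is:
Bags: B1 = {1, 2, 4, 6}  B2 = {1, 2, 4, 8}  B3 = {2, 4, 5, 8}  B4 = {3, 4, 5, 8}  B5 = {3, 5, 7, 8}  B6 = {3, 5, 7, 9}
Tree: B1–B2, B2–B3, B3–B4, B4–B5, B5–B6
Every bag has size at most 4, so the width is 4 − 1 = 3 and tw(G) ≤ 3. For the lower bound: the 4 vertex sets {1,2,6}, {4}, {8}, {3,5,7,9} are disjoint, each induces a connected subgraph, and every pair is joined by at least one edge of G. Contracting each set to a single vertex therefore yields K_{4} as a minor, and since treewidth is minor-monotone, tw(G) ≥ tw(K_{4}) = 3. The upper and lower bounds meet at 3, so that is the treewidth.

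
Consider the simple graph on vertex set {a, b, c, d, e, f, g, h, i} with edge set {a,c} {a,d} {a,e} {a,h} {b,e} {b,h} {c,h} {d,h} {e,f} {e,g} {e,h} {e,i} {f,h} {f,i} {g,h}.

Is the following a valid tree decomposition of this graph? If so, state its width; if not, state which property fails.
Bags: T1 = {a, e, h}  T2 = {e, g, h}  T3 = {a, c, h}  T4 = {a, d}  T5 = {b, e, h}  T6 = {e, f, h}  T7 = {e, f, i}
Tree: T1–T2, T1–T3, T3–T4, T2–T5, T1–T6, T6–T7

A tree decomposition must satisfy three properties: every vertex lies in some bag; for every edge, both endpoints lie together in some bag; and for every vertex, the bags containing it form a connected subtree. Here edge (h,d) lies in no bag, so the decomposition is invalid.

No — edge (h,d) lies in no bag.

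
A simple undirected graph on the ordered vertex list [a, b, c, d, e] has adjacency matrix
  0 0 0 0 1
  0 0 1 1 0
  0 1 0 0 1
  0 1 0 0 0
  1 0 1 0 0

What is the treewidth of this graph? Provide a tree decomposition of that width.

The largest bag has 2 vertices, giving width 1; this decomposition certifies tw(G) ≤ 1. Any graph with an edge has treewidth ≥ 1, and G has the edge a–e. The upper and lower bounds meet at 1, so that is the treewidth.

Treewidth 1.
One such decomposition:
Bags: B1 = {a, e}  B2 = {c, e}  B3 = {b, c}  B4 = {b, d}
Tree: B1–B2, B2–B3, B3–B4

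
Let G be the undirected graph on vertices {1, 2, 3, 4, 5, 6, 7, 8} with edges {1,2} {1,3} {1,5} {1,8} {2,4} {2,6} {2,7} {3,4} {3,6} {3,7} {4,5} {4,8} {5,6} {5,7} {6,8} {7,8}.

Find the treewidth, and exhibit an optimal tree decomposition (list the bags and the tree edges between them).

Each bag holds 5 vertices, so the decomposition has width 4, which upper-bounds the treewidth. For the lower bound: the 5 vertex sets {2,6}, {4,5}, {7,8}, {1}, {3} are disjoint, each induces a connected subgraph, and every pair is joined by at least one edge of G. Contracting each set to a single vertex therefore yields K_{5} as a minor, and since treewidth is minor-monotone, tw(G) ≥ tw(K_{5}) = 4. Hence tw(G) = 4 exactly.

Treewidth 4.
One such decomposition:
Bags: B1 = {1, 2, 4, 6, 7}  B2 = {1, 4, 5, 6, 7}  B3 = {1, 4, 6, 7, 8}  B4 = {1, 3, 4, 6, 7}
Tree: B1–B2, B2–B3, B3–B4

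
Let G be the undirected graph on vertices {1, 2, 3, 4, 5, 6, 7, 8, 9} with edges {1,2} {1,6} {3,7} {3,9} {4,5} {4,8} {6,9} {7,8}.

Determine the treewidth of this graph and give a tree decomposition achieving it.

The largest bag has 2 vertices, giving width 1; this decomposition certifies tw(G) ≤ 1. G has an edge, so its treewidth is at least 1. Therefore the treewidth is 1.

Treewidth 1.
Bags: B1 = {4, 5}  B2 = {4, 8}  B3 = {7, 8}  B4 = {3, 7}  B5 = {3, 9}  B6 = {6, 9}  B7 = {1, 6}  B8 = {1, 2}
Tree: B1–B2, B2–B3, B3–B4, B4–B5, B5–B6, B6–B7, B7–B8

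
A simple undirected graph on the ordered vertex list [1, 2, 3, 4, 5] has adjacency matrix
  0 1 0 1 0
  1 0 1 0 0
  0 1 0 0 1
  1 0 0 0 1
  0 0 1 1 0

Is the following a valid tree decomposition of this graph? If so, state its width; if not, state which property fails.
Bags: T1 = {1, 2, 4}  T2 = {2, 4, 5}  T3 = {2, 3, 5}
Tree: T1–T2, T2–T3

Checking the three conditions: (i) the bags cover all of {1, 2, 3, 4, 5}; (ii) for each edge, some bag contains both endpoints; (iii) the bags containing any fixed vertex form a subtree. All hold, so the decomposition is valid with width 3 − 1 = 2.

Yes; width 2.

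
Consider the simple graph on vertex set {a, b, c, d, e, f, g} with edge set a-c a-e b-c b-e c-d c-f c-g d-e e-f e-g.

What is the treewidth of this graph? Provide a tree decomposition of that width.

Treewidth 2.
One such decomposition:
Bags: B1 = {a, c, e}  B2 = {c, d, e}  B3 = {c, e, f}  B4 = {c, e, g}  B5 = {b, c, e}
Tree: B1–B2, B2–B3, B3–B4, B4–B5

Each bag holds 3 vertices, so the decomposition has width 2, which upper-bounds the treewidth. Since e–a–c–d–e is a cycle in G, G is not acyclic. Forests are exactly the graphs of treewidth ≤ 1, so tw(G) ≥ 2. The upper and lower bounds meet at 2, so that is the treewidth.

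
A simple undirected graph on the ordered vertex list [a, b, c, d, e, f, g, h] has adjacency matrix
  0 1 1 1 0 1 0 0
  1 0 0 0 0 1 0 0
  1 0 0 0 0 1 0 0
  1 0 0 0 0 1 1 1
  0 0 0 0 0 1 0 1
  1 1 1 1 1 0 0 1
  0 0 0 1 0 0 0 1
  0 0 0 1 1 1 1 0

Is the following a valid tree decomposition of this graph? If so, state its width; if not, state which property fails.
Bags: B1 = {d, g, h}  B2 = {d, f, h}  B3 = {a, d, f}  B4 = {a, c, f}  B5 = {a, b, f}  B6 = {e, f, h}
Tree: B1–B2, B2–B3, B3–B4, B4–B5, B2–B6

Yes; width 2.

Every vertex of G appears in some bag (union = {a, b, c, d, e, f, g, h}); every edge is covered by a bag; and for each vertex v the set of bags containing v is connected in the bag tree. The decomposition is therefore valid. The largest bag has 3 vertices, so the width is 2.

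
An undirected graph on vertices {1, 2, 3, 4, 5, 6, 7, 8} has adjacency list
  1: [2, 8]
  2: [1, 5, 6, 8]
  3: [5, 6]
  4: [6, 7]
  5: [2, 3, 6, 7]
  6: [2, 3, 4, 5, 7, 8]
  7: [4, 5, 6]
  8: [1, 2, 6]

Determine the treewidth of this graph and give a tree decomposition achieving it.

Each bag holds 3 vertices, so the decomposition has width 2, which upper-bounds the treewidth. For the lower bound, the 3 vertices {1, 2, 8} are pairwise adjacent, and any tree decomposition puts a clique entirely inside one bag — forcing width ≥ 2. Combining the bounds, tw(G) = 2.

Treewidth 2.
One such decomposition:
Bags: B1 = {3, 5, 6}  B2 = {2, 5, 6}  B3 = {5, 6, 7}  B4 = {2, 6, 8}  B5 = {4, 6, 7}  B6 = {1, 2, 8}
Tree: B1–B2, B2–B3, B2–B4, B3–B5, B4–B6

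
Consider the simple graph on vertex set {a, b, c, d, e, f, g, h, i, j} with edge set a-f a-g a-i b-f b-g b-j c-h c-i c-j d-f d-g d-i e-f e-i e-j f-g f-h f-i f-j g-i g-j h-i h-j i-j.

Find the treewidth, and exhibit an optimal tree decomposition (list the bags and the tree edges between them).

Treewidth 3.
One optimal decomposition is:
Bags: B1 = {f, h, i, j}  B2 = {f, g, i, j}  B3 = {d, f, g, i}  B4 = {e, f, i, j}  B5 = {a, f, g, i}  B6 = {c, h, i, j}  B7 = {b, f, g, j}
Tree: B1–B2, B2–B3, B2–B4, B3–B5, B1–B6, B2–B7

Every bag has size at most 4, so the width is 4 − 1 = 3 and tw(G) ≤ 3. For the lower bound, the 4 vertices {c, h, i, j} are pairwise adjacent, and any tree decomposition puts a clique entirely inside one bag — forcing width ≥ 3. Combining the bounds, tw(G) = 3.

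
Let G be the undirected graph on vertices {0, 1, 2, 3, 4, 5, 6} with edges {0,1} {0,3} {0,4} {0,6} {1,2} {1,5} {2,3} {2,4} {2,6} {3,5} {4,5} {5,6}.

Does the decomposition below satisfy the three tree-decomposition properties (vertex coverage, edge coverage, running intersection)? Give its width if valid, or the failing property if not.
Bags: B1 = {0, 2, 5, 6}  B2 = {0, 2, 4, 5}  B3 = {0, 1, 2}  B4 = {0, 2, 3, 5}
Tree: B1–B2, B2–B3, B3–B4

No — edge (5,1) lies in no bag.

A tree decomposition must satisfy three properties: every vertex lies in some bag; for every edge, both endpoints lie together in some bag; and for every vertex, the bags containing it form a connected subtree. Here edge (5,1) lies in no bag, so the decomposition is invalid.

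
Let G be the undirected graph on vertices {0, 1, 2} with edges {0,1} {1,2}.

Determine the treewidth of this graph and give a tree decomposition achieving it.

Treewidth 1.
One optimal decomposition is:
Bags: B1 = {1, 2}  B2 = {0, 1}
Tree: B1–B2

Each bag holds 2 vertices, so the decomposition has width 1, which upper-bounds the treewidth. Any graph with an edge has treewidth ≥ 1, and G has the edge 1–2. Combining the bounds, tw(G) = 1.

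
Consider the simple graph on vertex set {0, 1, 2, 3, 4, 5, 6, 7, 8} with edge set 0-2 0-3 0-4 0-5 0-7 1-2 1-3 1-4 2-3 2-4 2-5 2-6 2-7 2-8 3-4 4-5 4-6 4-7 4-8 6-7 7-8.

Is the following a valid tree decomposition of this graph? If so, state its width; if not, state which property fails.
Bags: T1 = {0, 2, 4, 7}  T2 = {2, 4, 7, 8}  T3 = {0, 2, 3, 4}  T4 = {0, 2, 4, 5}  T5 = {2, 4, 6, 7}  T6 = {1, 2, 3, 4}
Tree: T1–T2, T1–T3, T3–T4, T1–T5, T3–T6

Yes; width 3.

Every vertex of G appears in some bag (union = {0, 1, 2, 3, 4, 5, 6, 7, 8}); every edge is covered by a bag; and for each vertex v the set of bags containing v is connected in the bag tree. The decomposition is therefore valid. The largest bag has 4 vertices, so the width is 3.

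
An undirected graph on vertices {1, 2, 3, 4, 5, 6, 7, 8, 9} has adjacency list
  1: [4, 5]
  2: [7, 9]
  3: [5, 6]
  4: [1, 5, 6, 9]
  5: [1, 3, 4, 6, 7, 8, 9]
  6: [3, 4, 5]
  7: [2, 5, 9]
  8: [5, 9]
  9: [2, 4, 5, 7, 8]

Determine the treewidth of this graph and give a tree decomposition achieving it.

Treewidth 2.
One such decomposition:
Bags: B1 = {4, 5, 9}  B2 = {4, 5, 6}  B3 = {5, 7, 9}  B4 = {3, 5, 6}  B5 = {5, 8, 9}  B6 = {2, 7, 9}  B7 = {1, 4, 5}
Tree: B1–B2, B1–B3, B2–B4, B1–B5, B3–B6, B2–B7

Each bag holds 3 vertices, so the decomposition has width 2, which upper-bounds the treewidth. Conversely, {2, 7, 9} is a clique of size 3, and the vertices of any clique must share a bag in every tree decomposition; so some bag has ≥ 3 vertices and tw(G) ≥ 2. Therefore the treewidth is 2.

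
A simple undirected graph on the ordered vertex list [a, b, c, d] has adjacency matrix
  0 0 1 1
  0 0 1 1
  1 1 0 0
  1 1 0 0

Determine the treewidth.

2

A width-2 tree decomposition is:
Bags: B1 = {b, c, d}  B2 = {a, c, d}
Tree: B1–B2
Each bag holds 3 vertices, so the decomposition has width 2, which upper-bounds the treewidth. Since c–b–d–a–c is a cycle in G, G is not acyclic. Forests are exactly the graphs of treewidth ≤ 1, so tw(G) ≥ 2. Therefore the treewidth is 2.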